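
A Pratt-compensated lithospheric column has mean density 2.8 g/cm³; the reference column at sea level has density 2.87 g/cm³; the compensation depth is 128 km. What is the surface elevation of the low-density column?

ρ_ref D = ρ (D + h) → h = D (ρ_ref − ρ)/ρ.
h = 128 km × (2.87 − 2.8)/2.8 = 3.2 km.

3.2 km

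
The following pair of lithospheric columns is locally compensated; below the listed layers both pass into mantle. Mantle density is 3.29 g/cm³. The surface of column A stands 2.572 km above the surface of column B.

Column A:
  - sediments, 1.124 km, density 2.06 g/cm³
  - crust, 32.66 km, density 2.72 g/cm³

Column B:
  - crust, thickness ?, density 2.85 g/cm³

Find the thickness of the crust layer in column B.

26.2 km

Take the compensation level at the base of the deeper column (depth z_c below the surface of column A) and equate Σ ρ_i t_i down to z_c; mantle fills any gap and the z_c terms cancel.
Column A: 1.124×2.06 + 32.66×2.72 + (z_c − 33.784)×3.29
Column B: 2.572×0 + x×2.85 + (z_c − 2.572 − 0 − x)×3.29
The z_c×3.29 term appears on both sides and cancels. Collect the known terms of each column as K = Σ(ρt)_known − 3.29 × (depth of known layers): K_A = 91.15064 − 3.29×33.784 = −19.99872; K_B = 0 − 3.29×(2.572 + 0) = −8.46188.
Balance: K_A = K_B − x×(3.29 − 2.85), so x = (K_B − K_A)/(3.29 − 2.85) = 11.5368/0.44 = 26.2 km.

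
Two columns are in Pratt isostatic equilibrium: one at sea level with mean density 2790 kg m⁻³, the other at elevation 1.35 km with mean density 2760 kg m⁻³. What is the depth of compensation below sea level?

124 km

ρ_ref D = ρ (D + h) → D (ρ_ref − ρ) = ρ h.
D = ρ h/(ρ_ref − ρ) = 2760 × 1.35 km/(2790 − 2760) = 124 km.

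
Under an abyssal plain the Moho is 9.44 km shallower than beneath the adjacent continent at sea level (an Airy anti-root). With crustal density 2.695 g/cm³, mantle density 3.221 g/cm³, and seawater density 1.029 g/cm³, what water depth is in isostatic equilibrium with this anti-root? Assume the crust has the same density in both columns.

Replacing a thickness d of crust by seawater at the top must be balanced by replacing crust with mantle at the base: d (ρ_c − ρ_w) = a (ρ_m − ρ_c).
d = a (ρ_m − ρ_c)/(ρ_c − ρ_w) = 9.44 km × 0.526/1.666 = 2.98 km.

2.98 km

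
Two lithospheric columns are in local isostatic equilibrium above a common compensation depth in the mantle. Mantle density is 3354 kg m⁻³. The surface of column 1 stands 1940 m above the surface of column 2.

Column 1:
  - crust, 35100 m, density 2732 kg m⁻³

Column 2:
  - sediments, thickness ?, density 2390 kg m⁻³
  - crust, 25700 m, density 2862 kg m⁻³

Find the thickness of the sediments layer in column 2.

2780 m

Take the compensation level at the base of the deeper column (depth z_c below the surface of column 1) and equate Σ ρ_i t_i down to z_c; mantle fills any gap and the z_c terms cancel.
Column 1: 35100×2732 + (z_c − 35100)×3354
Column 2: 1940×0 + x×2390 + 25700×2862 + (z_c − 1940 − 25700 − x)×3354
The z_c×3354 term appears on both sides and cancels. Collect the known terms of each column as K = Σ(ρt)_known − 3354 × (depth of known layers): K_1 = 95893200 − 3354×35100 = −21832200; K_2 = 73553400 − 3354×(1940 + 25700) = −19151160.
Balance: K_1 = K_2 − x×(3354 − 2390), so x = (K_2 − K_1)/(3354 − 2390) = 2681040/964 = 2780 m.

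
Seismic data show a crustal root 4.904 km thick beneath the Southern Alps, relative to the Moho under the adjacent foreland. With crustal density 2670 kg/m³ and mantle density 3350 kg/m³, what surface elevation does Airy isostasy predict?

In Airy isostatic equilibrium: ρ_c h = (ρ_m − ρ_c) r.
h = r (ρ_m − ρ_c) / ρ_c = 4.904 km × (3350 − 2670) / 2670 = 1.25 km.

1.25 km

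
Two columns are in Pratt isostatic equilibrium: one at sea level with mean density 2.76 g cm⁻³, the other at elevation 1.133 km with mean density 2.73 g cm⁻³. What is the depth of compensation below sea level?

103 km

ρ_ref D = ρ (D + h) → D (ρ_ref − ρ) = ρ h.
D = ρ h/(ρ_ref − ρ) = 2.73 × 1.133 km/(2.76 − 2.73) = 103 km.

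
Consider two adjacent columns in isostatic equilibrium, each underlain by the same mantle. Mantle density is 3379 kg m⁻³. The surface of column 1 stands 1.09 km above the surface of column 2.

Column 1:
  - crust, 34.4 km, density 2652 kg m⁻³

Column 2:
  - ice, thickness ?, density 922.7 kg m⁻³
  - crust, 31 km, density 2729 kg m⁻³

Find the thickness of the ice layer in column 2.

Take the compensation level at the base of the deeper column (depth z_c below the surface of column 1) and equate Σ ρ_i t_i down to z_c; mantle fills any gap and the z_c terms cancel.
Column 1: 34.4×2652 + (z_c − 34.4)×3379
Column 2: 1.09×0 + x×922.7 + 31×2729 + (z_c − 1.09 − 31 − x)×3379
The z_c×3379 term appears on both sides and cancels. Collect the known terms of each column as K = Σ(ρt)_known − 3379 × (depth of known layers): K_1 = 91228.8 − 3379×34.4 = −25008.8; K_2 = 84599 − 3379×(1.09 + 31) = −23833.11.
Balance: K_1 = K_2 − x×(3379 − 922.7), so x = (K_2 − K_1)/(3379 − 922.7) = 1175.69/2456.3 = 0.479 km.

0.479 km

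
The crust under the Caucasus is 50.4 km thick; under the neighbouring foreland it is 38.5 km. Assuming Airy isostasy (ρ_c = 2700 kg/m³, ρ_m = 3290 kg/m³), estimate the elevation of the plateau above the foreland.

Excess crust Δ = 50.4 km − 38.5 km = 11.9 km, split between elevation h and root r with h + r = Δ.
Airy balance ρ_c h = (ρ_m − ρ_c) r gives r = h ρ_c/(ρ_m − ρ_c), so h (1 + ρ_c/(ρ_m − ρ_c)) = Δ, i.e. h = Δ (ρ_m − ρ_c)/ρ_m.
h = 11.9 km × 590/3290 = 2.13 km.

2.13 km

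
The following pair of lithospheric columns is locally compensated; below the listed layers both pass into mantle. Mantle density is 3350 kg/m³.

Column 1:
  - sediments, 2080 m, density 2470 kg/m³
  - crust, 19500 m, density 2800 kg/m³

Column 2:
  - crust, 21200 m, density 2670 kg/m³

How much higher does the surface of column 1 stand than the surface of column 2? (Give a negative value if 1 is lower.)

For any compensation level in the mantle, the mantle terms cancel and isostasy reduces to e = (Σt_1 − Σt_2) − (Σ(ρt)_1 − Σ(ρt)_2) / ρ_m.
Σt_1 = 21580 m; Σt_2 = 21200 m; Σ(ρt)_1 = 59737600; Σ(ρt)_2 = 56604000 (in m·kg/m³).
e = (21580 − 21200) − (59737600 − 56604000) / 3350 = −555 m.

−555 m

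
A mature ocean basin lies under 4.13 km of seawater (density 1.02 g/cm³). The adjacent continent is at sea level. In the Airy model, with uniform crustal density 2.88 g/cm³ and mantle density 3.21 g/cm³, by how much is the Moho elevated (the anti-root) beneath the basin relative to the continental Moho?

23.3 km

By Archimedes' principle applied to the lithosphere: replacing crust with seawater at the top is compensated by replacing crust with mantle at the base: d (ρ_c − ρ_w) = a (ρ_m − ρ_c).
a = d (ρ_c − ρ_w)/(ρ_m − ρ_c) = 4.13 km × 1.86/0.33 = 23.3 km.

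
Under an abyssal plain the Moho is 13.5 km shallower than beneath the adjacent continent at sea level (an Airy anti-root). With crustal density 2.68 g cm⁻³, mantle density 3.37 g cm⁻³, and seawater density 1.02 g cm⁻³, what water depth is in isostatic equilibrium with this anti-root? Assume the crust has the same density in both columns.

5.61 km

Replacing a thickness d of crust by seawater at the top must be balanced by replacing crust with mantle at the base: d (ρ_c − ρ_w) = a (ρ_m − ρ_c).
d = a (ρ_m − ρ_c)/(ρ_c − ρ_w) = 13.5 km × 0.69/1.66 = 5.61 km.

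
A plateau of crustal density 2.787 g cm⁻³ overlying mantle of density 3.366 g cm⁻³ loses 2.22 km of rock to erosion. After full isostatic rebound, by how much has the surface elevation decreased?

Rebound u = e ρ_c/ρ_m = 2.22 km × 2.787/3.366 = 1.838 km.
Net surface drop = e − u = 2.22 km − 1.838 km = e (ρ_m − ρ_c)/ρ_m = 0.382 km.

0.382 km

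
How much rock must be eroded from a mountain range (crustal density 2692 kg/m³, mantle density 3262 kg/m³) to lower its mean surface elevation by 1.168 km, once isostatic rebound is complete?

6.68 km

Net drop Δ = e − u = e − e ρ_c/ρ_m = e (ρ_m − ρ_c)/ρ_m.
e = Δ ρ_m/(ρ_m − ρ_c) = 1.168 km × 3262/570 = 6.68 km.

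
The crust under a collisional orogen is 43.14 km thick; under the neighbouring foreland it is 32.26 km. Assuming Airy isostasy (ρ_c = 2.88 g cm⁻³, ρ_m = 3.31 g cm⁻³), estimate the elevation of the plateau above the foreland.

Excess crust Δ = 43.14 km − 32.26 km = 10.88 km, split between elevation h and root r with h + r = Δ.
Airy balance ρ_c h = (ρ_m − ρ_c) r gives r = h ρ_c/(ρ_m − ρ_c), so h (1 + ρ_c/(ρ_m − ρ_c)) = Δ, i.e. h = Δ (ρ_m − ρ_c)/ρ_m.
h = 10.88 km × 0.43/3.31 = 1.41 km.

1.41 km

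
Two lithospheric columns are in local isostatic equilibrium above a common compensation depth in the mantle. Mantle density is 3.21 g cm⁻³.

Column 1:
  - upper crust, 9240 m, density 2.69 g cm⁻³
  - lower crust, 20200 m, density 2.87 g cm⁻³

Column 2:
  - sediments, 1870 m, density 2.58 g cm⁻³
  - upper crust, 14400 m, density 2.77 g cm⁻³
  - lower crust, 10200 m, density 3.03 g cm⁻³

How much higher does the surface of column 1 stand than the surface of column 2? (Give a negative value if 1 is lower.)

724 m

For any compensation level in the mantle, the mantle terms cancel and isostasy reduces to e = (Σt_1 − Σt_2) − (Σ(ρt)_1 − Σ(ρt)_2) / ρ_m.
Σt_1 = 29440 m; Σt_2 = 26470 m; Σ(ρt)_1 = 82829.6; Σ(ρt)_2 = 75618.6 (in m·g cm⁻³).
e = (29440 − 26470) − (82829.6 − 75618.6) / 3.21 = 724 m.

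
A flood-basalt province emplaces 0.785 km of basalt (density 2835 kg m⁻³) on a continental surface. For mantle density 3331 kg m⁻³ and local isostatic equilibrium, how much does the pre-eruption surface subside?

0.668 km

Subaerial loading: s = t ρ_load / ρ_m.
s = 0.785 km × 2835/3331 = 0.668 km.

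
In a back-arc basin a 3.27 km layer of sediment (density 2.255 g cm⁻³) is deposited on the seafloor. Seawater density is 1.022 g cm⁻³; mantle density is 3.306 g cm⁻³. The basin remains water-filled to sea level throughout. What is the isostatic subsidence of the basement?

Submarine loading: the sediment displaces seawater, and the subsidence is in turn flooded, so s (ρ_m − ρ_w) = t (ρ_sed − ρ_w).
s = 3.27 km × (2.255 − 1.022) / (3.306 − 1.022) = 1.77 km.

1.77 km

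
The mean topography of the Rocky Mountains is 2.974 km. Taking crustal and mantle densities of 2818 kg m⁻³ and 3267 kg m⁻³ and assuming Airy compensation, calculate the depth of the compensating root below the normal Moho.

For local isostatic compensation: the weight of the topography is balanced by the buoyancy of the root, ρ_c h = (ρ_m − ρ_c) r.
r = h · ρ_c / (ρ_m − ρ_c) = 2.974 km × 2818 / (3267 − 2818) = 18.7 km.

18.7 km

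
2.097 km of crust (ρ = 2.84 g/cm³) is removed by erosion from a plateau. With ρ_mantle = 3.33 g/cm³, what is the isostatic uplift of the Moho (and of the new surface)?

1.79 km

Unloading: uplift u = e ρ_c/ρ_m = 2.097 km × 2.84/3.33 = 1.79 km.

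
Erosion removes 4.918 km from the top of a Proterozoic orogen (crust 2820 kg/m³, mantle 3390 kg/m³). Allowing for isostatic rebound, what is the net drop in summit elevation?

0.827 km

Rebound u = e ρ_c/ρ_m = 4.918 km × 2820/3390 = 4.091 km.
Net surface drop = e − u = 4.918 km − 4.091 km = e (ρ_m − ρ_c)/ρ_m = 0.827 km.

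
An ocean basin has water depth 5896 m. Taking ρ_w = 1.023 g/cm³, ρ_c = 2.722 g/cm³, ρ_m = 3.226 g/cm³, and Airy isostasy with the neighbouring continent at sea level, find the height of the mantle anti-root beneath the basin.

19900 m

Equating mass per unit area of the two columns: replacing crust with seawater at the top is compensated by replacing crust with mantle at the base: d (ρ_c − ρ_w) = a (ρ_m − ρ_c).
a = d (ρ_c − ρ_w)/(ρ_m − ρ_c) = 5896 m × 1.699/0.504 = 19900 m.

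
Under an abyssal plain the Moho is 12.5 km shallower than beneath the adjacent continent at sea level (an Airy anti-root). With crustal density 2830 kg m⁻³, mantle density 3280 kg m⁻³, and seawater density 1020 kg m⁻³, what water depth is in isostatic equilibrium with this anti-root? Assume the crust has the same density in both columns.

3.11 km

Replacing a thickness d of crust by seawater at the top must be balanced by replacing crust with mantle at the base: d (ρ_c − ρ_w) = a (ρ_m − ρ_c).
d = a (ρ_m − ρ_c)/(ρ_c − ρ_w) = 12.5 km × 450/1810 = 3.11 km.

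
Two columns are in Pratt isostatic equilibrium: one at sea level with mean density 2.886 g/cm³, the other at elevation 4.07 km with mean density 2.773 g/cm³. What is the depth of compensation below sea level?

ρ_ref D = ρ (D + h) → D (ρ_ref − ρ) = ρ h.
D = ρ h/(ρ_ref − ρ) = 2.773 × 4.07 km/(2.886 − 2.773) = 99.9 km.

99.9 km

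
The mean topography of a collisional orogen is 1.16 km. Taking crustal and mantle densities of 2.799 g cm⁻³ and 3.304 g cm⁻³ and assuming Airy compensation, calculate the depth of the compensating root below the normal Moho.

By Archimedes' principle applied to the lithosphere: the weight of the topography is balanced by the buoyancy of the root, ρ_c h = (ρ_m − ρ_c) r.
r = h · ρ_c / (ρ_m − ρ_c) = 1.16 km × 2.799 / (3.304 − 2.799) = 6.43 km.

6.43 km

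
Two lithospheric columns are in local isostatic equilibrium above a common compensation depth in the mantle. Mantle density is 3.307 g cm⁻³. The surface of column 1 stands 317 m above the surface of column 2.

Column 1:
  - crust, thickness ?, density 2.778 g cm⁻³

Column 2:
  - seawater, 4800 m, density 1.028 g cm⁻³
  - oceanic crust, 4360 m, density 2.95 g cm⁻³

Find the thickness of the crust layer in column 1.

25600 m

Take the compensation level at the base of the deeper column (depth z_c below the surface of column 1) and equate Σ ρ_i t_i down to z_c; mantle fills any gap and the z_c terms cancel.
Column 1: x×2.778 + (z_c − 0 − x)×3.307
Column 2: 317×0 + 4800×1.028 + 4360×2.95 + (z_c − 317 − 9160)×3.307
The z_c×3.307 term appears on both sides and cancels. Collect the known terms of each column as K = Σ(ρt)_known − 3.307 × (depth of known layers): K_1 = 0 − 3.307×0 = 0; K_2 = 17796.4 − 3.307×(317 + 9160) = −13544.039.
Balance: K_1 − x×(3.307 − 2.778) = K_2, so x = (K_1 − K_2)/(3.307 − 2.778) = 13544/0.529 = 25600 m.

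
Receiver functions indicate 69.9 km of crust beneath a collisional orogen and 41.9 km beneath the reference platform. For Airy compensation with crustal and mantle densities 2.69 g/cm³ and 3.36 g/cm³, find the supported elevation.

Excess crust Δ = 69.9 km − 41.9 km = 28 km, split between elevation h and root r with h + r = Δ.
Airy balance ρ_c h = (ρ_m − ρ_c) r gives r = h ρ_c/(ρ_m − ρ_c), so h (1 + ρ_c/(ρ_m − ρ_c)) = Δ, i.e. h = Δ (ρ_m − ρ_c)/ρ_m.
h = 28 km × 0.67/3.36 = 5.58 km.

5.58 km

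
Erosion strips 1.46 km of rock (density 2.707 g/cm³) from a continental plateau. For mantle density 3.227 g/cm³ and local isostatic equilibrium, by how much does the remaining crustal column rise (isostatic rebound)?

1.22 km

Unloading: uplift u = e ρ_c/ρ_m = 1.46 km × 2.707/3.227 = 1.22 km.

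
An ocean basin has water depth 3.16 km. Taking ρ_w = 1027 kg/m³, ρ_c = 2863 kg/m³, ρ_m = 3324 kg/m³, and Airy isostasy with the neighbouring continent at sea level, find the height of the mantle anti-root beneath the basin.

12.6 km

By Archimedes' principle applied to the lithosphere: replacing crust with seawater at the top is compensated by replacing crust with mantle at the base: d (ρ_c − ρ_w) = a (ρ_m − ρ_c).
a = d (ρ_c − ρ_w)/(ρ_m − ρ_c) = 3.16 km × 1836/461 = 12.6 km.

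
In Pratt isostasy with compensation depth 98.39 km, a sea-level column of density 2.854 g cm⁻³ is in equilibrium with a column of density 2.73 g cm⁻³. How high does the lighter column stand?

4.47 km

ρ_ref D = ρ (D + h) → h = D (ρ_ref − ρ)/ρ.
h = 98.39 km × (2.854 − 2.73)/2.73 = 4.47 km.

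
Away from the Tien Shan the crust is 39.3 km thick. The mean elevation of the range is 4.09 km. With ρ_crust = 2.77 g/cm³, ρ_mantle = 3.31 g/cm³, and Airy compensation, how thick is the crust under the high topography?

Root depth r = h ρ_c / (ρ_m − ρ_c) = 4.09 km × 2.77 / 0.54 = 20.98 km.
Total thickness = T + h + r = 39.3 km + 4.09 km + 20.98 km = 64.4 km.

64.4 km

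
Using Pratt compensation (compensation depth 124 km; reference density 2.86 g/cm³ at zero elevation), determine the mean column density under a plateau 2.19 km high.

2.81 g/cm³

Pratt balance: ρ_ref D = ρ (D + h).
ρ = ρ_ref D/(D + h) = 2.86 × 124 km/(124 km + 2.19 km) = 2.81 g/cm³.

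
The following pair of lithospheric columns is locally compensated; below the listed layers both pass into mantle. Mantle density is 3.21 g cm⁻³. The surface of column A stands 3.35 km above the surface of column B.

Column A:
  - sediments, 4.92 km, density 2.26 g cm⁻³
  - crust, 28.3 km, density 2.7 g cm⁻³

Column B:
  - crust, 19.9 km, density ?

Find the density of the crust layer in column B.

2.79 g cm⁻³

Take the compensation level at the base of the deeper column (depth z_c below the surface of column A) and equate Σ ρ_i t_i down to z_c; mantle fills any gap and the z_c terms cancel.
Column A: 4.92×2.26 + 28.3×2.7 + (z_c − 33.22)×3.21
Column B: 3.35×0 + 19.9×ρ + (z_c − 3.35 − 19.9)×3.21
The z_c×3.21 term appears on both sides and cancels. Collect the known terms of each column as K = Σ(ρt)_known − 3.21 × (depth of known layers): K_A = 87.5292 − 3.21×33.22 = −19.107; K_B = 0 − 3.21×(3.35 + 19.9) = −74.6325.
Balance: K_A = K_B + 19.9×ρ, so ρ = (K_A − K_B)/19.9 = 55.5255/19.9 = 2.79 g cm⁻³.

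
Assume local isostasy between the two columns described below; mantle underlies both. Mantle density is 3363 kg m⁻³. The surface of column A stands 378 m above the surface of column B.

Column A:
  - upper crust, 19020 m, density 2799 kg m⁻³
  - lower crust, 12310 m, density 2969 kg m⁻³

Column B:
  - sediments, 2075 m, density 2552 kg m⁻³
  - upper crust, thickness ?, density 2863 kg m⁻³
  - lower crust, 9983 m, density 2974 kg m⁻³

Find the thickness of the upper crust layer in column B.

17500 m

Take the compensation level at the base of the deeper column (depth z_c below the surface of column A) and equate Σ ρ_i t_i down to z_c; mantle fills any gap and the z_c terms cancel.
Column A: 19020×2799 + 12310×2969 + (z_c − 31330)×3363
Column B: 378×0 + 2075×2552 + x×2863 + 9983×2974 + (z_c − 378 − 12058 − x)×3363
The z_c×3363 term appears on both sides and cancels. Collect the known terms of each column as K = Σ(ρt)_known − 3363 × (depth of known layers): K_A = 89785370 − 3363×31330 = −15577420; K_B = 34984842 − 3363×(378 + 12058) = −6837426.
Balance: K_A = K_B − x×(3363 − 2863), so x = (K_B − K_A)/(3363 − 2863) = 8739990/500 = 17500 m.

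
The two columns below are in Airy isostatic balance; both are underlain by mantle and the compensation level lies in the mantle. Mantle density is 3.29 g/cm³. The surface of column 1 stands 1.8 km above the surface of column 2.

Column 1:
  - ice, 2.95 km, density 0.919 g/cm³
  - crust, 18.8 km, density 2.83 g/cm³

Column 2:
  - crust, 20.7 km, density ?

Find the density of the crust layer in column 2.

Take the compensation level at the base of the deeper column (depth z_c below the surface of column 1) and equate Σ ρ_i t_i down to z_c; mantle fills any gap and the z_c terms cancel.
Column 1: 2.95×0.919 + 18.8×2.83 + (z_c − 21.75)×3.29
Column 2: 1.8×0 + 20.7×ρ + (z_c − 1.8 − 20.7)×3.29
The z_c×3.29 term appears on both sides and cancels. Collect the known terms of each column as K = Σ(ρt)_known − 3.29 × (depth of known layers): K_1 = 55.91505 − 3.29×21.75 = −15.64245; K_2 = 0 − 3.29×(1.8 + 20.7) = −74.025.
Balance: K_1 = K_2 + 20.7×ρ, so ρ = (K_1 − K_2)/20.7 = 58.3825/20.7 = 2.82 g/cm³.

2.82 g/cm³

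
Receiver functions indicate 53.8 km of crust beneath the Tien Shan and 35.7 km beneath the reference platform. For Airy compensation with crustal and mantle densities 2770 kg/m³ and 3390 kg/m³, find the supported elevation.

Excess crust Δ = 53.8 km − 35.7 km = 18.1 km, split between elevation h and root r with h + r = Δ.
Airy balance ρ_c h = (ρ_m − ρ_c) r gives r = h ρ_c/(ρ_m − ρ_c), so h (1 + ρ_c/(ρ_m − ρ_c)) = Δ, i.e. h = Δ (ρ_m − ρ_c)/ρ_m.
h = 18.1 km × 620/3390 = 3.31 km.

3.31 km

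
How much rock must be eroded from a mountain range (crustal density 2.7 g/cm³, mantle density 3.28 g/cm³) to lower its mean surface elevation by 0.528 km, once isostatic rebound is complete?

Net drop Δ = e − u = e − e ρ_c/ρ_m = e (ρ_m − ρ_c)/ρ_m.
e = Δ ρ_m/(ρ_m − ρ_c) = 0.528 km × 3.28/0.58 = 2.99 km.

2.99 km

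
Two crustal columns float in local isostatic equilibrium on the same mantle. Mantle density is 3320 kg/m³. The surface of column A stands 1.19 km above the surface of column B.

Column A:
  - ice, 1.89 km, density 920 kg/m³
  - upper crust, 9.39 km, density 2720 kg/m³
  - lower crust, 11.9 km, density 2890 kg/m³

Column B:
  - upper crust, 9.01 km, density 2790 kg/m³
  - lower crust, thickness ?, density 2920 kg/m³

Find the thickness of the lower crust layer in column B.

16.4 km

Take the compensation level at the base of the deeper column (depth z_c below the surface of column A) and equate Σ ρ_i t_i down to z_c; mantle fills any gap and the z_c terms cancel.
Column A: 1.89×920 + 9.39×2720 + 11.9×2890 + (z_c − 23.18)×3320
Column B: 1.19×0 + 9.01×2790 + x×2920 + (z_c − 1.19 − 9.01 − x)×3320
The z_c×3320 term appears on both sides and cancels. Collect the known terms of each column as K = Σ(ρt)_known − 3320 × (depth of known layers): K_A = 61670.6 − 3320×23.18 = −15287; K_B = 25137.9 − 3320×(1.19 + 9.01) = −8726.1.
Balance: K_A = K_B − x×(3320 − 2920), so x = (K_B − K_A)/(3320 − 2920) = 6560.9/400 = 16.4 km.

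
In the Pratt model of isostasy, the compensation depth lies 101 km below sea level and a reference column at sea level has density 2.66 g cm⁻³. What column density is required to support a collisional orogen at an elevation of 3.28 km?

2.58 g cm⁻³

Pratt balance: ρ_ref D = ρ (D + h).
ρ = ρ_ref D/(D + h) = 2.66 × 101 km/(101 km + 3.28 km) = 2.58 g cm⁻³.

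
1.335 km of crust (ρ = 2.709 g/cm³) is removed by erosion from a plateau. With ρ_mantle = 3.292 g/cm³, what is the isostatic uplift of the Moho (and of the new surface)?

Unloading: uplift u = e ρ_c/ρ_m = 1.335 km × 2.709/3.292 = 1.1 km.

1.1 km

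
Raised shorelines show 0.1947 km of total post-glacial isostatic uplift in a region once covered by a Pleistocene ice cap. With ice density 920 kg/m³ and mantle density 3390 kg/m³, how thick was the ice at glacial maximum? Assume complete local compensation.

0.717 km

u = t ρ_ice/ρ_m → t = u ρ_m/ρ_ice = 0.1947 km × 3390/920 = 0.717 km.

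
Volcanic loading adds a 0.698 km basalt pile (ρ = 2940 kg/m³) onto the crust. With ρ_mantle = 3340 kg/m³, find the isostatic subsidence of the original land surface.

0.614 km

Subaerial loading: s = t ρ_load / ρ_m.
s = 0.698 km × 2940/3340 = 0.614 km.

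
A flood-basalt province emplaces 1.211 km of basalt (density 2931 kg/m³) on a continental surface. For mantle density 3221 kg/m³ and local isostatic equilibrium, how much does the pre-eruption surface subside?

Subaerial loading: s = t ρ_load / ρ_m.
s = 1.211 km × 2931/3221 = 1.1 km.

1.1 km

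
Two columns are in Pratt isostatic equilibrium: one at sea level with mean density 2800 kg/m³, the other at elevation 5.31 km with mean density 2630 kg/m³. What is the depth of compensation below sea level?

82.1 km

ρ_ref D = ρ (D + h) → D (ρ_ref − ρ) = ρ h.
D = ρ h/(ρ_ref − ρ) = 2630 × 5.31 km/(2800 − 2630) = 82.1 km.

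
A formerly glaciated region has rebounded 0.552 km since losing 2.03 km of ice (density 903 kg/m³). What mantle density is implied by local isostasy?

ρ_m = ρ_ice t / u = 903 × 2.03 km/0.552 km = 3320 kg/m³.

3320 kg/m³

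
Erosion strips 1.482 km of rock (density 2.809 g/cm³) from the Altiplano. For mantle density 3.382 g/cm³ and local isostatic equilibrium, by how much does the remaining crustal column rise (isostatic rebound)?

Unloading: uplift u = e ρ_c/ρ_m = 1.482 km × 2.809/3.382 = 1.23 km.

1.23 km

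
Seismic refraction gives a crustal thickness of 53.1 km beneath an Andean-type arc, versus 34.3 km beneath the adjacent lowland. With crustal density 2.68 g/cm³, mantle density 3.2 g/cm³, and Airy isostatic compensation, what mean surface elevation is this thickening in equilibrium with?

3.06 km

Excess crust Δ = 53.1 km − 34.3 km = 18.8 km, split between elevation h and root r with h + r = Δ.
Airy balance ρ_c h = (ρ_m − ρ_c) r gives r = h ρ_c/(ρ_m − ρ_c), so h (1 + ρ_c/(ρ_m − ρ_c)) = Δ, i.e. h = Δ (ρ_m − ρ_c)/ρ_m.
h = 18.8 km × 0.52/3.2 = 3.06 km.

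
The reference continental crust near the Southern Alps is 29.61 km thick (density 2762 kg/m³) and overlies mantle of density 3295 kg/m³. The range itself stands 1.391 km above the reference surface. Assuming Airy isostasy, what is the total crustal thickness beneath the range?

Root depth r = h ρ_c / (ρ_m − ρ_c) = 1.391 km × 2762 / 533 = 7.208 km.
Total thickness = T + h + r = 29.61 km + 1.391 km + 7.208 km = 38.2 km.

38.2 km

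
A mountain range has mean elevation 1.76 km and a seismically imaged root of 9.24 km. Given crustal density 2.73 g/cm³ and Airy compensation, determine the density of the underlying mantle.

Airy balance: ρ_c h = (ρ_m − ρ_c) r → ρ_m = ρ_c (1 + h/r).
ρ_m = 2.73 × (1 + 1.76 km/9.24 km) = 3.25 g/cm³.

3.25 g/cm³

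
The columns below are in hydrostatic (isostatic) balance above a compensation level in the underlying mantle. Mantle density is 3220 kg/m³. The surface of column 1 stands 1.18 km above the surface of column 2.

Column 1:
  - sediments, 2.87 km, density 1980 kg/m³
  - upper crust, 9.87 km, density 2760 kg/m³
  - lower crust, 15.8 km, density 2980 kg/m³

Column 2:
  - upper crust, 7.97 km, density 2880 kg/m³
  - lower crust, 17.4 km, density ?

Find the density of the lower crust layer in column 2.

2910 kg/m³

Take the compensation level at the base of the deeper column (depth z_c below the surface of column 1) and equate Σ ρ_i t_i down to z_c; mantle fills any gap and the z_c terms cancel.
Column 1: 2.87×1980 + 9.87×2760 + 15.8×2980 + (z_c − 28.54)×3220
Column 2: 1.18×0 + 7.97×2880 + 17.4×ρ + (z_c − 1.18 − 25.37)×3220
The z_c×3220 term appears on both sides and cancels. Collect the known terms of each column as K = Σ(ρt)_known − 3220 × (depth of known layers): K_1 = 80007.8 − 3220×28.54 = −11891; K_2 = 22953.6 − 3220×(1.18 + 25.37) = −62537.4.
Balance: K_1 = K_2 + 17.4×ρ, so ρ = (K_1 − K_2)/17.4 = 50646.4/17.4 = 2910 kg/m³.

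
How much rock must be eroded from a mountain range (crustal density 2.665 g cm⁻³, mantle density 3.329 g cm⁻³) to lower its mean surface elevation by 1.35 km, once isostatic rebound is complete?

6.77 km

Net drop Δ = e − u = e − e ρ_c/ρ_m = e (ρ_m − ρ_c)/ρ_m.
e = Δ ρ_m/(ρ_m − ρ_c) = 1.35 km × 3.329/0.664 = 6.77 km.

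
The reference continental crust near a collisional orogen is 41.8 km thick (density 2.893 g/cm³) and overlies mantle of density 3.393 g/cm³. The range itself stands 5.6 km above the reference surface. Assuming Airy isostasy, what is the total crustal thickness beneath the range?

79.8 km

Root depth r = h ρ_c / (ρ_m − ρ_c) = 5.6 km × 2.893 / 0.5 = 32.4 km.
Total thickness = T + h + r = 41.8 km + 5.6 km + 32.4 km = 79.8 km.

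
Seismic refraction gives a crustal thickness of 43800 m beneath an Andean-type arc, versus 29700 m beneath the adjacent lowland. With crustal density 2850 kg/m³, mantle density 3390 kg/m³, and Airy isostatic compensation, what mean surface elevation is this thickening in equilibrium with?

2250 m

Excess crust Δ = 43800 m − 29700 m = 14100 m, split between elevation h and root r with h + r = Δ.
Airy balance ρ_c h = (ρ_m − ρ_c) r gives r = h ρ_c/(ρ_m − ρ_c), so h (1 + ρ_c/(ρ_m − ρ_c)) = Δ, i.e. h = Δ (ρ_m − ρ_c)/ρ_m.
h = 14100 m × 540/3390 = 2250 m.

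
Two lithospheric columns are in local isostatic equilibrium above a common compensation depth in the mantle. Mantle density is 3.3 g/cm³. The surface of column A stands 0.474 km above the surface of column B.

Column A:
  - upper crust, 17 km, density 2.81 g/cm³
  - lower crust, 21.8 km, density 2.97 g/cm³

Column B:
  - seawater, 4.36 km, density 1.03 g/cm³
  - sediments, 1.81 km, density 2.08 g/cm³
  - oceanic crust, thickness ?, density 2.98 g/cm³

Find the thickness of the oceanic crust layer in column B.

5.79 km

Take the compensation level at the base of the deeper column (depth z_c below the surface of column A) and equate Σ ρ_i t_i down to z_c; mantle fills any gap and the z_c terms cancel.
Column A: 17×2.81 + 21.8×2.97 + (z_c − 38.8)×3.3
Column B: 0.474×0 + 4.36×1.03 + 1.81×2.08 + x×2.98 + (z_c − 0.474 − 6.17 − x)×3.3
The z_c×3.3 term appears on both sides and cancels. Collect the known terms of each column as K = Σ(ρt)_known − 3.3 × (depth of known layers): K_A = 112.516 − 3.3×38.8 = −15.524; K_B = 8.2556 − 3.3×(0.474 + 6.17) = −13.6696.
Balance: K_A = K_B − x×(3.3 − 2.98), so x = (K_B − K_A)/(3.3 − 2.98) = 1.8544/0.32 = 5.79 km.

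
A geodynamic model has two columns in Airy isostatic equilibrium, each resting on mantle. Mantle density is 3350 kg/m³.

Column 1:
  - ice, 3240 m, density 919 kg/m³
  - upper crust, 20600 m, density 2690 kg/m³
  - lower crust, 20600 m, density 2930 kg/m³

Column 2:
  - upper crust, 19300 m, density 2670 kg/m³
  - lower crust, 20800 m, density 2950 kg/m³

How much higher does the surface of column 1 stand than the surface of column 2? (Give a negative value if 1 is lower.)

2590 m

For any compensation level in the mantle, the mantle terms cancel and isostasy reduces to e = (Σt_1 − Σt_2) − (Σ(ρt)_1 − Σ(ρt)_2) / ρ_m.
Σt_1 = 44440 m; Σt_2 = 40100 m; Σ(ρt)_1 = 118749560; Σ(ρt)_2 = 112891000 (in m·kg/m³).
e = (44440 − 40100) − (118749560 − 112891000) / 3350 = 2590 m.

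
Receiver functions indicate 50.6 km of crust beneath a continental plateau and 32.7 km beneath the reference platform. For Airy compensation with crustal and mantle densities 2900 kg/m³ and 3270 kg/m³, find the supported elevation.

2.03 km

Excess crust Δ = 50.6 km − 32.7 km = 17.9 km, split between elevation h and root r with h + r = Δ.
Airy balance ρ_c h = (ρ_m − ρ_c) r gives r = h ρ_c/(ρ_m − ρ_c), so h (1 + ρ_c/(ρ_m − ρ_c)) = Δ, i.e. h = Δ (ρ_m − ρ_c)/ρ_m.
h = 17.9 km × 370/3270 = 2.03 km.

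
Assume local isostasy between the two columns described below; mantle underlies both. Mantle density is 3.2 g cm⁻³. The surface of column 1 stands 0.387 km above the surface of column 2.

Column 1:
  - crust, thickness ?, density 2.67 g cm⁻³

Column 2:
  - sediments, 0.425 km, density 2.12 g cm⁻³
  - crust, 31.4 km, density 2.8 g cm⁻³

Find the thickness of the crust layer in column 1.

26.9 km

Take the compensation level at the base of the deeper column (depth z_c below the surface of column 1) and equate Σ ρ_i t_i down to z_c; mantle fills any gap and the z_c terms cancel.
Column 1: x×2.67 + (z_c − 0 − x)×3.2
Column 2: 0.387×0 + 0.425×2.12 + 31.4×2.8 + (z_c − 0.387 − 31.825)×3.2
The z_c×3.2 term appears on both sides and cancels. Collect the known terms of each column as K = Σ(ρt)_known − 3.2 × (depth of known layers): K_1 = 0 − 3.2×0 = 0; K_2 = 88.821 − 3.2×(0.387 + 31.825) = −14.2574.
Balance: K_1 − x×(3.2 − 2.67) = K_2, so x = (K_1 − K_2)/(3.2 − 2.67) = 14.2574/0.53 = 26.9 km.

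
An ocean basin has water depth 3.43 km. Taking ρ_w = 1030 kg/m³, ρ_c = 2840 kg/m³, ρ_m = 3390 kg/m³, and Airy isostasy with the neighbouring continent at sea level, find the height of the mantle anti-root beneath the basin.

11.3 km

By Archimedes' principle applied to the lithosphere: replacing crust with seawater at the top is compensated by replacing crust with mantle at the base: d (ρ_c − ρ_w) = a (ρ_m − ρ_c).
a = d (ρ_c − ρ_w)/(ρ_m − ρ_c) = 3.43 km × 1810/550 = 11.3 km.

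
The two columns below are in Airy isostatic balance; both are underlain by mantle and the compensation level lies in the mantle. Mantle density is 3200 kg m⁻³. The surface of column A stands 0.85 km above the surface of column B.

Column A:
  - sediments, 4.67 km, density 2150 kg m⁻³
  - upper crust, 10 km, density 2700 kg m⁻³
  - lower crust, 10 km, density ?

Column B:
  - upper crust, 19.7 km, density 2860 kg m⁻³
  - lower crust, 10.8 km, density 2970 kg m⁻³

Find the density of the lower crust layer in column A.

Take the compensation level at the base of the deeper column (depth z_c below the surface of column A) and equate Σ ρ_i t_i down to z_c; mantle fills any gap and the z_c terms cancel.
Column A: 4.67×2150 + 10×2700 + 10×ρ + (z_c − 24.67)×3200
Column B: 0.85×0 + 19.7×2860 + 10.8×2970 + (z_c − 0.85 − 30.5)×3200
The z_c×3200 term appears on both sides and cancels. Collect the known terms of each column as K = Σ(ρt)_known − 3200 × (depth of known layers): K_A = 37040.5 − 3200×24.67 = −41903.5; K_B = 88418 − 3200×(0.85 + 30.5) = −11902.
Balance: K_A + 10×ρ = K_B, so ρ = (K_B − K_A)/10 = 30001.5/10 = 3000 kg m⁻³.

3000 kg m⁻³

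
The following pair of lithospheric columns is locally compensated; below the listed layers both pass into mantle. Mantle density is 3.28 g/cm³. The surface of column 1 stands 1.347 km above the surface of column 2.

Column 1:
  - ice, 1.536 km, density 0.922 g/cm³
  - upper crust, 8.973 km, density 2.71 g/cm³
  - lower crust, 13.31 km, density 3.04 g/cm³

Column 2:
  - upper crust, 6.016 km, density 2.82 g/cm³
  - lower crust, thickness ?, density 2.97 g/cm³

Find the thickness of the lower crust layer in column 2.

Take the compensation level at the base of the deeper column (depth z_c below the surface of column 1) and equate Σ ρ_i t_i down to z_c; mantle fills any gap and the z_c terms cancel.
Column 1: 1.536×0.922 + 8.973×2.71 + 13.31×3.04 + (z_c − 23.819)×3.28
Column 2: 1.347×0 + 6.016×2.82 + x×2.97 + (z_c − 1.347 − 6.016 − x)×3.28
The z_c×3.28 term appears on both sides and cancels. Collect the known terms of each column as K = Σ(ρt)_known − 3.28 × (depth of known layers): K_1 = 66.195422 − 3.28×23.819 = −11.930898; K_2 = 16.96512 − 3.28×(1.347 + 6.016) = −7.18552.
Balance: K_1 = K_2 − x×(3.28 − 2.97), so x = (K_2 − K_1)/(3.28 − 2.97) = 4.74538/0.31 = 15.3 km.

15.3 km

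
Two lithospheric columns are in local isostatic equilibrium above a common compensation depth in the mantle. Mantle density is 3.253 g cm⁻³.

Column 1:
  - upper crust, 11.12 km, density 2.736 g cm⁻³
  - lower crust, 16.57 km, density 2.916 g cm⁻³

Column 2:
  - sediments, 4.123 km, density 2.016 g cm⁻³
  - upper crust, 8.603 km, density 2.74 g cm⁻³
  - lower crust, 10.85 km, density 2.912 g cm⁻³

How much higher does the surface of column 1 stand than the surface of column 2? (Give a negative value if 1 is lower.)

For any compensation level in the mantle, the mantle terms cancel and isostasy reduces to e = (Σt_1 − Σt_2) − (Σ(ρt)_1 − Σ(ρt)_2) / ρ_m.
Σt_1 = 27.69 km; Σt_2 = 23.576 km; Σ(ρt)_1 = 78.74244; Σ(ρt)_2 = 63.479388 (in km·g cm⁻³).
e = (27.69 − 23.576) − (78.74244 − 63.479388) / 3.253 = −0.578 km.

−0.578 km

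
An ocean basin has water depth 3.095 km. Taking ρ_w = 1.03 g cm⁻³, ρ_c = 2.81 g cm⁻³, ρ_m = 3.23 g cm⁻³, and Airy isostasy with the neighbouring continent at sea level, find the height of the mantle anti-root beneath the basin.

Balancing pressure at the compensation depth: replacing crust with seawater at the top is compensated by replacing crust with mantle at the base: d (ρ_c − ρ_w) = a (ρ_m − ρ_c).
a = d (ρ_c − ρ_w)/(ρ_m − ρ_c) = 3.095 km × 1.78/0.42 = 13.1 km.

13.1 km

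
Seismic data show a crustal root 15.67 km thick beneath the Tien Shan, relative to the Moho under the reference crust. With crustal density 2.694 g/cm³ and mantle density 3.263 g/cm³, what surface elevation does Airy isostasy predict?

3.31 km

By Archimedes' principle applied to the lithosphere: ρ_c h = (ρ_m − ρ_c) r.
h = r (ρ_m − ρ_c) / ρ_c = 15.67 km × (3.263 − 2.694) / 2.694 = 3.31 km.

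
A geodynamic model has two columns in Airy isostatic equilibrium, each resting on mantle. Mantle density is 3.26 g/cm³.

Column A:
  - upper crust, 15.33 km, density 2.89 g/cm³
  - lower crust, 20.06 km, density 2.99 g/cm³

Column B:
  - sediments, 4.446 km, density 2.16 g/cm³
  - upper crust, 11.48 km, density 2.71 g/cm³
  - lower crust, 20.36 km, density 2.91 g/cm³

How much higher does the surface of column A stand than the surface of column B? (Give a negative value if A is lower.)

−2.22 km

For any compensation level in the mantle, the mantle terms cancel and isostasy reduces to e = (Σt_A − Σt_B) − (Σ(ρt)_A − Σ(ρt)_B) / ρ_m.
Σt_A = 35.39 km; Σt_B = 36.286 km; Σ(ρt)_A = 104.2831; Σ(ρt)_B = 99.96176 (in km·g/cm³).
e = (35.39 − 36.286) − (104.2831 − 99.96176) / 3.26 = −2.22 km.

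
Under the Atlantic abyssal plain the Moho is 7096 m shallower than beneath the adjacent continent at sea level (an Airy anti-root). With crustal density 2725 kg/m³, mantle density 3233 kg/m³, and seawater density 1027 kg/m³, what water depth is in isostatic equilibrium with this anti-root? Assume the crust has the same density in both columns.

2120 m

Replacing a thickness d of crust by seawater at the top must be balanced by replacing crust with mantle at the base: d (ρ_c − ρ_w) = a (ρ_m − ρ_c).
d = a (ρ_m − ρ_c)/(ρ_c − ρ_w) = 7096 m × 508/1698 = 2120 m.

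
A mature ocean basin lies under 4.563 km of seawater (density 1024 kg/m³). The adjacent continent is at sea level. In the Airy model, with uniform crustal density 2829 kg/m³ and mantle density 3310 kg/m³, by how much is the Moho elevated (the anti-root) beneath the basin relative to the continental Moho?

Equating mass per unit area of the two columns: replacing crust with seawater at the top is compensated by replacing crust with mantle at the base: d (ρ_c − ρ_w) = a (ρ_m − ρ_c).
a = d (ρ_c − ρ_w)/(ρ_m − ρ_c) = 4.563 km × 1805/481 = 17.1 km.

17.1 km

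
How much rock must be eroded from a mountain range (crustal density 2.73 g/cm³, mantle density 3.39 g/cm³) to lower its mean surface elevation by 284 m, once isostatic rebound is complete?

1460 m

Net drop Δ = e − u = e − e ρ_c/ρ_m = e (ρ_m − ρ_c)/ρ_m.
e = Δ ρ_m/(ρ_m − ρ_c) = 284 m × 3.39/0.66 = 1460 m.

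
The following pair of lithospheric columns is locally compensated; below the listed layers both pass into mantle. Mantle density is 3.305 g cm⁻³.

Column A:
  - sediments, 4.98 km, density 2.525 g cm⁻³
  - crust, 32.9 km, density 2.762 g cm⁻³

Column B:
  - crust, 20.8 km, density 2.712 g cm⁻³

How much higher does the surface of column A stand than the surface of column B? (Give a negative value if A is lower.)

2.85 km

For any compensation level in the mantle, the mantle terms cancel and isostasy reduces to e = (Σt_A − Σt_B) − (Σ(ρt)_A − Σ(ρt)_B) / ρ_m.
Σt_A = 37.88 km; Σt_B = 20.8 km; Σ(ρt)_A = 103.4443; Σ(ρt)_B = 56.4096 (in km·g cm⁻³).
e = (37.88 − 20.8) − (103.4443 − 56.4096) / 3.305 = 2.85 km.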